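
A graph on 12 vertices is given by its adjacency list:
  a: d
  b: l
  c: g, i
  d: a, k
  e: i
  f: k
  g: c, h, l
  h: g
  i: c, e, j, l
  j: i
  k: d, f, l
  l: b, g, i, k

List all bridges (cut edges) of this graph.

a-d, b-l, d-k, e-i, f-k, g-h, i-j, k-l

The edges on the cycle l-i-c-g-l are not bridges since each lies on that cycle.
But removing l-b disconnects l from b; removing h-g disconnects h from g; removing k-f disconnects k from f; removing l-k disconnects l from k — these are bridges.
In total 8 edges are bridges.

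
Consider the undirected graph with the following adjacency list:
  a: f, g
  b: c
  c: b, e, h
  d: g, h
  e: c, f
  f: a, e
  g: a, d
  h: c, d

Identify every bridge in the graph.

b-c

The edges on the cycle f-a-g-d-h-c-e-f are not bridges since each lies on that cycle.
But removing c-b disconnects c from b — this is a bridge.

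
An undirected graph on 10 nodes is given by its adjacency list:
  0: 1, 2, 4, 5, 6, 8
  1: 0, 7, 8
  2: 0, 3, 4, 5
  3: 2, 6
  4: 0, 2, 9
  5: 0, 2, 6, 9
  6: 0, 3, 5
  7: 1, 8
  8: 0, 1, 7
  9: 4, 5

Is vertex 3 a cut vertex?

Deleting 3 leaves 1 component (was 1) (its neighbors 2, 6 remain connected to each other), so 3 is not a cut vertex.

No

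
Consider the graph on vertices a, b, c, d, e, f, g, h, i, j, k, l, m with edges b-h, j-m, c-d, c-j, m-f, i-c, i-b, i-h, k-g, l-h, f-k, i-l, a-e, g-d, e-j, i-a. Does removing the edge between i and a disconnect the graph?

No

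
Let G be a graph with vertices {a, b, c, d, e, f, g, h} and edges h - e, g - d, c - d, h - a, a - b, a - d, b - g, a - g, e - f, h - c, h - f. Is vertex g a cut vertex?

No

Deleting g leaves 1 component (was 1) (its neighbors a, b, d remain connected to each other), so g is not a cut vertex.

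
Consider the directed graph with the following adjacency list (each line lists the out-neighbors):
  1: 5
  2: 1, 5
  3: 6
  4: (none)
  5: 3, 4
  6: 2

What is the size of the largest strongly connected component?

{1, 2, 3, 5, 6} are all mutually reachable — one SCC of size 5.
{4} is an SCC by itself.
The largest has 5 vertices.

5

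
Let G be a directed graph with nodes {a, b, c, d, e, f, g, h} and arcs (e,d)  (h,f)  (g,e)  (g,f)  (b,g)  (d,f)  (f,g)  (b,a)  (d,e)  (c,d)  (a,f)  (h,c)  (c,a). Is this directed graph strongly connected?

No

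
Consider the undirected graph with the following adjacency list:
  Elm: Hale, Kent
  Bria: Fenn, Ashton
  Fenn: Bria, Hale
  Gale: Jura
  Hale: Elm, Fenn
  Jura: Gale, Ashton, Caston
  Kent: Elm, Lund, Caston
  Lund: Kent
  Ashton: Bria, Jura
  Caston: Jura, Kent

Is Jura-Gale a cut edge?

Yes

Removing Jura-Gale leaves no path between Jura and Gale: the component count goes from 1 to 2. So it is a bridge.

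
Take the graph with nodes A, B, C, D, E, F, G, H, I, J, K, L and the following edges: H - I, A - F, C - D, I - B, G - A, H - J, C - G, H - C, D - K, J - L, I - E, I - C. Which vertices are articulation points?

A, C, D, G, H, I, J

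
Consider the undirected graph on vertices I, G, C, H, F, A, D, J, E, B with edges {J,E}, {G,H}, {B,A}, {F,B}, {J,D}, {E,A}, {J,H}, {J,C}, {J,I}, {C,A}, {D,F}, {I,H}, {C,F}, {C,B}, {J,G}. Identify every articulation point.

Removing J increases the component count from 1 to 2, so J is a cut vertex.
By contrast removing E leaves 1 component; it is not a cut vertex. No other vertex is a cut vertex either.

J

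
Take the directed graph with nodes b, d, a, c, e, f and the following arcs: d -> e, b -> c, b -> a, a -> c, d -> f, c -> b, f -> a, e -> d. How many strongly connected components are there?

{a, b, c} are all mutually reachable — one SCC of size 3.
{d, e} are all mutually reachable — one SCC of size 2.
{f} is an SCC by itself.
That gives 3 strongly connected components.

3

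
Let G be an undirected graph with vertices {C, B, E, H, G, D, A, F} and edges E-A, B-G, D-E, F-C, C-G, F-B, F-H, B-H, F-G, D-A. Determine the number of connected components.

Starting from A we can reach A, D, E. That is one component of size 3.
Starting from B we can reach B, C, F, G, H. That is one component of size 5.
Total: 2 components.

2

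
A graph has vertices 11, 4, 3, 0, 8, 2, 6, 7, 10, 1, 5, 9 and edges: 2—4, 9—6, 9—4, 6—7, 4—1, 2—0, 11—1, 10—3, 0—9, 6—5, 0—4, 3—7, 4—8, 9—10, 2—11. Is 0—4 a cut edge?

After removing 0—4, the path 0-2-4 still connects them, so the edge is not a bridge.

No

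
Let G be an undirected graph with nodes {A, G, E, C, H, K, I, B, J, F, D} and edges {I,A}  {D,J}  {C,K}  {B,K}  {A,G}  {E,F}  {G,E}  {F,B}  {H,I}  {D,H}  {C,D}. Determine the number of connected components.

1

Starting from A we can reach A, B, C, D, E, F, G, H, I, J, K. That is one component of size 11.
Total: 1 component.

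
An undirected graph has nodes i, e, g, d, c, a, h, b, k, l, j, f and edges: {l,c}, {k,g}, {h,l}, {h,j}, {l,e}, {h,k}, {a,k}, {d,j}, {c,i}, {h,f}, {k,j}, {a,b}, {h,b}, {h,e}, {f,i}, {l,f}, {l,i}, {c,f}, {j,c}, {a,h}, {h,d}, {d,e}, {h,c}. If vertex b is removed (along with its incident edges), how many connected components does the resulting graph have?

With b gone, the remaining components are: {a, c, d, e, f, g, h, i, j, k, l}.
That is 1 component.

1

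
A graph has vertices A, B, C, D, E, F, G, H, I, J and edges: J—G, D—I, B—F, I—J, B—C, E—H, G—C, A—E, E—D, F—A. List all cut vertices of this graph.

E

Removing E increases the component count from 1 to 2, so E is a cut vertex.
By contrast removing A leaves 1 component; it is not a cut vertex. No other vertex is a cut vertex either.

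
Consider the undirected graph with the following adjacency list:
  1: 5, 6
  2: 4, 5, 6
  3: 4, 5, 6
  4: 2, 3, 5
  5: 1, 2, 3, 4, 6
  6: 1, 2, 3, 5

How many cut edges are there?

The edges on the cycle 5-3-4-5 are not bridges since each lies on that cycle.
Every edge lies on some cycle, so there are no bridges.

0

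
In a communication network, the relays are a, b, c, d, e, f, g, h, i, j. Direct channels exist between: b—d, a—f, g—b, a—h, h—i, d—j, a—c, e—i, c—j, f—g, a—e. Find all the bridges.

The edges on the cycle a-h-i-e-a are not bridges since each lies on that cycle.
Every edge lies on some cycle, so there are no bridges.

none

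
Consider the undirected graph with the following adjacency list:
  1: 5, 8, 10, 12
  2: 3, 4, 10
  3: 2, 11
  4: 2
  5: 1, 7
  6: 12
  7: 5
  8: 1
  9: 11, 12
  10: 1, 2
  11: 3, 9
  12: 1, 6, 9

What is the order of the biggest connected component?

Starting from 1 we can reach 1, 2, 3, 4, 5, 6, 7, 8, 9, 10, 11, 12. That is one component of size 12.
The largest has 12 vertices.

12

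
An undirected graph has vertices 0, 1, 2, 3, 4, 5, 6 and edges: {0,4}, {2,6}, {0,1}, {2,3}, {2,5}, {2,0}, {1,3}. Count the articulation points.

2

Removing 0 increases the component count from 1 to 2, so 0 is a cut vertex.
Removing 2 increases the component count from 1 to 3, so 2 is a cut vertex.
By contrast removing 4 leaves 1 component; it is not a cut vertex. No other vertex is a cut vertex either.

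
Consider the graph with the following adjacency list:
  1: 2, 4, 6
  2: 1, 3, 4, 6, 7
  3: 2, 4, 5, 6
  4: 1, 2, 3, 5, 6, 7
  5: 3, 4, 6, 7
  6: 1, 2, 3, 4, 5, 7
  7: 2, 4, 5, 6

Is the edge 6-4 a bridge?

No

After removing 6-4, the path 6-2-4 still connects them, so the edge is not a bridge.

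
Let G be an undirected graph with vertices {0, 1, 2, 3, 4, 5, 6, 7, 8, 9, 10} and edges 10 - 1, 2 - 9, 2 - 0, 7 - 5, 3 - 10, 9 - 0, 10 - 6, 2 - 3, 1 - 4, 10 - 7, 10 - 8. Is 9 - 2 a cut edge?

After removing 9 - 2, the path 9-0-2 still connects them, so the edge is not a bridge.

No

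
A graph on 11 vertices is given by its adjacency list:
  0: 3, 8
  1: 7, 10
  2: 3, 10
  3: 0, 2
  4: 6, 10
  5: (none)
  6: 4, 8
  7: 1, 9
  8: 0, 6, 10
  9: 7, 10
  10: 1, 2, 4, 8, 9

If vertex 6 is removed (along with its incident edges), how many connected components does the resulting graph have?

With 6 gone, the remaining components are: {5}; {0, 1, 2, 3, 4, 7, 8, 9, 10}.
That is 2 components.

2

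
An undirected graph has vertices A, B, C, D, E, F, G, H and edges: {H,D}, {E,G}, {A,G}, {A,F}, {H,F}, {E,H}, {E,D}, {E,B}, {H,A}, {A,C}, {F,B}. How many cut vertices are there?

1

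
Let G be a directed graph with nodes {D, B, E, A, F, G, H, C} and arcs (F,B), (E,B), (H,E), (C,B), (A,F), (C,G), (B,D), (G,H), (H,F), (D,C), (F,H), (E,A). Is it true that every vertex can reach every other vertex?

From D we can reach every vertex (A, B, C, D, E, F, G, H), and every vertex can reach D (A, B, C, D, E, F, G, H). So the whole graph is one strongly connected component.

Yes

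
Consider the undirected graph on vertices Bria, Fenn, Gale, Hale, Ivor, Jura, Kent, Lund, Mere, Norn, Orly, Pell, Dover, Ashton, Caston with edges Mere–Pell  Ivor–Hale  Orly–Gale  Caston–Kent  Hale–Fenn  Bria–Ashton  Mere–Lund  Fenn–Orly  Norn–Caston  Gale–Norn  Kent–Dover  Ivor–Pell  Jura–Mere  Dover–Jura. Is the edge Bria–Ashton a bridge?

Yes

Removing Bria–Ashton leaves no path between Bria and Ashton: the component count goes from 2 to 3. So it is a bridge.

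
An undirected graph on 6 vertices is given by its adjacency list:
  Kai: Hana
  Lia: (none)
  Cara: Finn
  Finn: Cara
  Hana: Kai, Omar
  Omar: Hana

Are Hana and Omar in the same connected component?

From Hana we can reach Kai, Hana, Omar, which includes Omar.

Yes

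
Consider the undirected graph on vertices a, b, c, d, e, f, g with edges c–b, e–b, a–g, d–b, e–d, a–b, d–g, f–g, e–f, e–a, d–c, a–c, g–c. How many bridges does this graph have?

The edges on the cycle e-d-c-g-f-e are not bridges since each lies on that cycle.
Every edge lies on some cycle, so there are no bridges.

0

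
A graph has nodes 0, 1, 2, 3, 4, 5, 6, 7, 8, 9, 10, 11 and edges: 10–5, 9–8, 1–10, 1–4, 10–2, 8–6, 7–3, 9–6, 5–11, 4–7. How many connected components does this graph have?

3

0 is isolated — a component by itself.
Starting from 6 we can reach 6, 8, 9. That is one component of size 3.
Starting from 1 we can reach 1, 2, 3, 4, 5, 7, 10, 11. That is one component of size 8.
Total: 3 components.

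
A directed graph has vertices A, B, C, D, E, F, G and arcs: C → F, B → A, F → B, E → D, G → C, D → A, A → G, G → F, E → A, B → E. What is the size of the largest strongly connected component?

7

{A, B, C, D, E, F, G} are all mutually reachable — one SCC of size 7.
The largest has 7 vertices.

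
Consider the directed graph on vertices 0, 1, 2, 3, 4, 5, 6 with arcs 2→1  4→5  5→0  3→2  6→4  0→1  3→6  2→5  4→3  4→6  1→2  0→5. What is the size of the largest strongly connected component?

4

{0, 1, 2, 5} are all mutually reachable — one SCC of size 4.
{3, 4, 6} are all mutually reachable — one SCC of size 3.
The largest has 4 vertices.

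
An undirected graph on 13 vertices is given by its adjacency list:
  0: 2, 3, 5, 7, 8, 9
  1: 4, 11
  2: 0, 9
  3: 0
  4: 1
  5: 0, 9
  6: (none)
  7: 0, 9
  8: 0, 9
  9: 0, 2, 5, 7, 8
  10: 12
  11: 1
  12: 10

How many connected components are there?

4

6 is isolated — a component by itself.
Starting from 10 we can reach 10, 12. That is one component of size 2.
Starting from 1 we can reach 1, 4, 11. That is one component of size 3.
Starting from 0 we can reach 0, 2, 3, 5, 7, 8, 9. That is one component of size 7.
Total: 4 components.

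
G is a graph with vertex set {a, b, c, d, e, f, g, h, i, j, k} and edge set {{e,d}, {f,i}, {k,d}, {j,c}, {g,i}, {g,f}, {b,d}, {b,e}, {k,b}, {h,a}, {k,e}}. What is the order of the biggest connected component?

4

Starting from c we can reach c, j. That is one component of size 2.
Starting from a we can reach a, h. That is one component of size 2.
Starting from f we can reach f, g, i. That is one component of size 3.
Starting from b we can reach b, d, e, k. That is one component of size 4.
The largest has 4 vertices.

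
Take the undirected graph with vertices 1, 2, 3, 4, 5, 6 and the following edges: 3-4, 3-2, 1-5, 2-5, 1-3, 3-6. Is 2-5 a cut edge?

After removing 2-5, the path 2-3-1-5 still connects them, so the edge is not a bridge.

No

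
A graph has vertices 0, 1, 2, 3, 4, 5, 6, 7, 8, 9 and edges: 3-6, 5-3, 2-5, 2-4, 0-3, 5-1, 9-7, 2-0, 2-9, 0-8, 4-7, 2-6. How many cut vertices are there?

Removing 0 increases the component count from 1 to 2, so 0 is a cut vertex.
Removing 2 increases the component count from 1 to 2, so 2 is a cut vertex.
Removing 5 increases the component count from 1 to 2, so 5 is a cut vertex.
By contrast removing 6 leaves 1 component; it is not a cut vertex. No other vertex is a cut vertex either.

3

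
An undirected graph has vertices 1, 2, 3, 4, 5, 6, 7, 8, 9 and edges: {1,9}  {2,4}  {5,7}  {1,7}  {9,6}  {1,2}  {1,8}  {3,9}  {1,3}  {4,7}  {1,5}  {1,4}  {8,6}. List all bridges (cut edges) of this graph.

The edges on the cycle 1-5-7-1 are not bridges since each lies on that cycle.
Every edge lies on some cycle, so there are no bridges.

none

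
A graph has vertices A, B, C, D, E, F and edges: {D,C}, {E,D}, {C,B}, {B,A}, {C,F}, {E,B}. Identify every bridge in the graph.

The edges on the cycle E-D-C-B-E are not bridges since each lies on that cycle.
But removing C - F disconnects C from F; removing B - A disconnects B from A — these are bridges.

A-B, C-F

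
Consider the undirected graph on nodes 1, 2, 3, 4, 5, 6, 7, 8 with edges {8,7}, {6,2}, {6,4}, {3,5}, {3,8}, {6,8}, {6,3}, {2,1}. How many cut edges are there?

5

The edges on the cycle 6-3-8-6 are not bridges since each lies on that cycle.
But removing 2 - 1 disconnects 2 from 1; removing 6 - 4 disconnects 6 from 4; removing 6 - 2 disconnects 6 from 2; removing 3 - 5 disconnects 3 from 5 — these are bridges.
In total 5 edges are bridges.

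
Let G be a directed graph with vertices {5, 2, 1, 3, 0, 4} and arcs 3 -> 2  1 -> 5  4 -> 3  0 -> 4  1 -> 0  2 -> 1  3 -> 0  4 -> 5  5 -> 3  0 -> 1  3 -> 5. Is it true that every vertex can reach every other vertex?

From 5 we can reach every vertex (0, 1, 2, 3, 4, 5), and every vertex can reach 5 (0, 1, 2, 3, 4, 5). So the whole graph is one strongly connected component.

Yes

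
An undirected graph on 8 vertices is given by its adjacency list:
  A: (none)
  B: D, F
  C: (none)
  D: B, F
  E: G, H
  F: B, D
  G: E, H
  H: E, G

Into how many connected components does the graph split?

4

A is isolated — a component by itself.
C is isolated — a component by itself.
Starting from B we can reach B, D, F. That is one component of size 3.
Starting from E we can reach E, G, H. That is one component of size 3.
Total: 4 components.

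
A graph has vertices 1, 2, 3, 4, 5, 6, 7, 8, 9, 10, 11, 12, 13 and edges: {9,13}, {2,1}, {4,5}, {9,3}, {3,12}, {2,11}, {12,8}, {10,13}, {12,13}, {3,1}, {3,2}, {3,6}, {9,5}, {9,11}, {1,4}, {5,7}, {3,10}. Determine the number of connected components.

1

Starting from 1 we can reach 1, 2, 3, 4, 5, 6, 7, 8, 9, 10, 11, 12, 13. That is one component of size 13.
Total: 1 component.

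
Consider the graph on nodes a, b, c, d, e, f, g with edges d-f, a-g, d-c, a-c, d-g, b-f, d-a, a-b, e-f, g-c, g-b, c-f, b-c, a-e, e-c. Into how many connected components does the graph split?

1

Starting from a we can reach a, b, c, d, e, f, g. That is one component of size 7.
Total: 1 component.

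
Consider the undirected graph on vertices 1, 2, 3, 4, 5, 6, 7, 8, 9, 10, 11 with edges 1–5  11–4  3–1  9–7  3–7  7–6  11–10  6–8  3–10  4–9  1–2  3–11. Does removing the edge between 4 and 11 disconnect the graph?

No

After removing 4–11, the path 4-9-7-3-11 still connects them, so the edge is not a bridge.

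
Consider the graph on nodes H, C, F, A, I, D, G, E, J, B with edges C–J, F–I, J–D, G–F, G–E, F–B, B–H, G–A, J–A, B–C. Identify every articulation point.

B, F, G, J

Removing B increases the component count from 1 to 2, so B is a cut vertex.
Removing F increases the component count from 1 to 2, so F is a cut vertex.
Removing G increases the component count from 1 to 2, so G is a cut vertex.
Likewise J is a cut vertex.
By contrast removing H leaves 1 component; it is not a cut vertex. No other vertex is a cut vertex either.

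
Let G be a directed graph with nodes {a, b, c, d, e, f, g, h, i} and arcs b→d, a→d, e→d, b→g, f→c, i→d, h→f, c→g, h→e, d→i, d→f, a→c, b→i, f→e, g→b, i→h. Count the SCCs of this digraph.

2

{b, c, d, e, f, g, h, i} are all mutually reachable — one SCC of size 8.
{a} is an SCC by itself.
That gives 2 strongly connected components.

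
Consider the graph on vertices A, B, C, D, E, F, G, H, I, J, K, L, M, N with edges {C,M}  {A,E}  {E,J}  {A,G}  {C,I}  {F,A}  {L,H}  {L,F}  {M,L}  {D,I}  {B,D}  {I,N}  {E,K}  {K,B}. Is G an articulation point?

No

Deleting G leaves 1 component (was 1), so G is not a cut vertex.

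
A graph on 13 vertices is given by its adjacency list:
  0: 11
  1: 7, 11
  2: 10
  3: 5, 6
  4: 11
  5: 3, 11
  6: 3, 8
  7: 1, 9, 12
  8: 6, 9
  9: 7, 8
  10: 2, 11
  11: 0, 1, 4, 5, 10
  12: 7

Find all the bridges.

The edges on the cycle 7-1-11-5-3-6-8-9-7 are not bridges since each lies on that cycle.
But removing 10-2 disconnects 10 from 2; removing 11-0 disconnects 11 from 0; removing 11-4 disconnects 11 from 4; removing 10-11 disconnects 10 from 11 — these are bridges.
In total 5 edges are bridges.

0-11, 10-11, 10-2, 11-4, 12-7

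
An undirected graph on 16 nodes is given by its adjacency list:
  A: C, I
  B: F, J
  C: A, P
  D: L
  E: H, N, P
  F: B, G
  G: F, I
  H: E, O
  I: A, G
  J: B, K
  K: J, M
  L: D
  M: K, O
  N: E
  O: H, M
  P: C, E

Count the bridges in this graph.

The edges on the cycle A-C-P-E-H-O-M-K-J-B-F-G-I-A are not bridges since each lies on that cycle.
But removing L-D disconnects L from D; removing E-N disconnects E from N — these are bridges.
That makes 2 bridges.

2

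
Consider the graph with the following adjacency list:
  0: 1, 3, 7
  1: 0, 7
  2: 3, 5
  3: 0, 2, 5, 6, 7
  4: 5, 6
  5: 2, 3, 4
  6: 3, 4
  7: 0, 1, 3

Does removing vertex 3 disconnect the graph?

Deleting 3 raises the number of components from 1 to 2, so 3 is a cut vertex.

Yes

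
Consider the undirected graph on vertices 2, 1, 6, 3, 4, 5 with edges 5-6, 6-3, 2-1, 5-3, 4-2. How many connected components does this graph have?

Starting from 1 we can reach 1, 2, 4. That is one component of size 3.
Starting from 3 we can reach 3, 5, 6. That is one component of size 3.
Total: 2 components.

2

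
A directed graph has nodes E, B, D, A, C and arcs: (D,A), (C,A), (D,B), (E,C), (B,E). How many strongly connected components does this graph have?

5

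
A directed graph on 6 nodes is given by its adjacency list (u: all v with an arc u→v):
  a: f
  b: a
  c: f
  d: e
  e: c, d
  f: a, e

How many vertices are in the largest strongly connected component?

{a, c, d, e, f} are all mutually reachable — one SCC of size 5.
{b} is an SCC by itself.
The largest has 5 vertices.

5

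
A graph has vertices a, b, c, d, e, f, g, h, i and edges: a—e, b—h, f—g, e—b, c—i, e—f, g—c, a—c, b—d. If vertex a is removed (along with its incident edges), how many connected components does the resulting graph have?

1

With a gone, the remaining components are: {b, c, d, e, f, g, h, i}.
That is 1 component.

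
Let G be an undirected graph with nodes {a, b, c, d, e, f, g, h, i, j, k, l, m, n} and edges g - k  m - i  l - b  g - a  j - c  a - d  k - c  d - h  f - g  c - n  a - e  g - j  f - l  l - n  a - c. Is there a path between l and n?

Yes

From l we can reach a, b, c, d, e, f, g, h, j, k, l, n, which includes n.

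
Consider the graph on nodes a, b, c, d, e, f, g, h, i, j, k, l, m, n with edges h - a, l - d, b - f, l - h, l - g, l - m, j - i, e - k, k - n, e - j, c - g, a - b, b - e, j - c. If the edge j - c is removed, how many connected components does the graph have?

j and c are still connected via j-e-b-a-h-l-g-c, so the component count stays at 1.

1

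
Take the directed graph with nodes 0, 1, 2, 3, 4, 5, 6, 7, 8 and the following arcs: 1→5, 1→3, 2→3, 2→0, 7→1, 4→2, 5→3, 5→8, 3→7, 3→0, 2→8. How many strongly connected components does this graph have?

6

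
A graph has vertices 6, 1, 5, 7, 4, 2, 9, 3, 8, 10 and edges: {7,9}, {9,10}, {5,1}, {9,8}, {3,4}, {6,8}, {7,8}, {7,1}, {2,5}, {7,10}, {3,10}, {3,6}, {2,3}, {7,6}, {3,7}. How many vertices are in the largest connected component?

10

Starting from 1 we can reach 1, 2, 3, 4, 5, 6, 7, 8, 9, 10. That is one component of size 10.
The largest has 10 vertices.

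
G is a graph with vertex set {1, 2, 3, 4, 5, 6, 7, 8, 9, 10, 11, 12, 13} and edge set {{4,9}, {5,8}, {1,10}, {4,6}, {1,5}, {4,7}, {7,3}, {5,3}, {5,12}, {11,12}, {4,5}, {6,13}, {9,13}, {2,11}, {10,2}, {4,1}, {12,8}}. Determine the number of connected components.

1

Starting from 1 we can reach 1, 2, 3, 4, 5, 6, 7, 8, 9, 10, 11, 12, 13. That is one component of size 13.
Total: 1 component.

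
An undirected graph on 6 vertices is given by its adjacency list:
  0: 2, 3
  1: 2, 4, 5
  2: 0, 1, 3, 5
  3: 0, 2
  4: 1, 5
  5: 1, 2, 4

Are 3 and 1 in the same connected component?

Yes

From 3 we can reach 0, 1, 2, 3, 4, 5, which includes 1.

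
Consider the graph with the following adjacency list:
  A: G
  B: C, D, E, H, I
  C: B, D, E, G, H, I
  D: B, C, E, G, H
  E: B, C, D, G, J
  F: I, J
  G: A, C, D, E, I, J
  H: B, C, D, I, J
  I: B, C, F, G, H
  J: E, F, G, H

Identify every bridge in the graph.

The edges on the cycle E-J-F-I-G-E are not bridges since each lies on that cycle.
But removing A-G disconnects A from G — this is a bridge.

A-G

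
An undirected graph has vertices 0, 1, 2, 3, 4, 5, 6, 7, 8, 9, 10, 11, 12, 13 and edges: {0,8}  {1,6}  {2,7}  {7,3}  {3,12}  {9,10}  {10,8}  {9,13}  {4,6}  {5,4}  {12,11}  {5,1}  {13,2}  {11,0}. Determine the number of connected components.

2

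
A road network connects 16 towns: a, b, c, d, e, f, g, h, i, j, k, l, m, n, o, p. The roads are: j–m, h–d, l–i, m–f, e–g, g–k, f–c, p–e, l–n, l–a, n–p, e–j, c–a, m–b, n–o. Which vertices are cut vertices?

Removing e increases the component count from 2 to 3, so e is a cut vertex.
Removing g increases the component count from 2 to 3, so g is a cut vertex.
Removing l increases the component count from 2 to 3, so l is a cut vertex.
Likewise m, n are cut vertices.
By contrast removing i leaves 2 components; it is not a cut vertex. No other vertex is a cut vertex either.

e, g, l, m, n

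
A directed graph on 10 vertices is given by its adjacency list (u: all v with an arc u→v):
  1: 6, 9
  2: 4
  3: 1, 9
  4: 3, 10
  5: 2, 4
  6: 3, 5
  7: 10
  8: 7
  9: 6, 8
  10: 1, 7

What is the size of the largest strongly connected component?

10

{1, 2, 3, 4, 5, 6, 7, 8, 9, 10} are all mutually reachable — one SCC of size 10.
The largest has 10 vertices.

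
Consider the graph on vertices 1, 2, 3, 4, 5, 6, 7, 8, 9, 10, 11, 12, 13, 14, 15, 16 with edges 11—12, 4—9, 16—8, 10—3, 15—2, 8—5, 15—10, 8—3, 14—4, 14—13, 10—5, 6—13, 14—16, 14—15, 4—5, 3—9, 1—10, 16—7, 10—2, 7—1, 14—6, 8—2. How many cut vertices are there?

1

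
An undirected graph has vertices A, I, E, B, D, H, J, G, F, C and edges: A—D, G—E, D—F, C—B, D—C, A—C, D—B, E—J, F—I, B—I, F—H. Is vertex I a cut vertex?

Deleting I leaves 2 components (was 2), so I is not a cut vertex.

No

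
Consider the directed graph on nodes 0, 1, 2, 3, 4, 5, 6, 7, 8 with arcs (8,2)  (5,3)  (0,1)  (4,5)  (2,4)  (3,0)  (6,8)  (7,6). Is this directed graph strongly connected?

There is no directed path from 2 to 7, so the graph is not strongly connected.

No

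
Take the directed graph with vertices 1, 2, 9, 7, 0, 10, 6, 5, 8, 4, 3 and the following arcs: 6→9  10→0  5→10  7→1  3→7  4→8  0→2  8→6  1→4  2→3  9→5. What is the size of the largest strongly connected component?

11

{0, 1, 2, 3, 4, 5, 6, 7, 8, 9, 10} are all mutually reachable — one SCC of size 11.
The largest has 11 vertices.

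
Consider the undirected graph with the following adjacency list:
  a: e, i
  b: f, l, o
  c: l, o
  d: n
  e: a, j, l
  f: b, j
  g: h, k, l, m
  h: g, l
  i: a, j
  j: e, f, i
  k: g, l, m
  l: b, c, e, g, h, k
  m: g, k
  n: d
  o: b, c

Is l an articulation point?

Yes

Deleting l raises the number of components from 2 to 3, so l is a cut vertex.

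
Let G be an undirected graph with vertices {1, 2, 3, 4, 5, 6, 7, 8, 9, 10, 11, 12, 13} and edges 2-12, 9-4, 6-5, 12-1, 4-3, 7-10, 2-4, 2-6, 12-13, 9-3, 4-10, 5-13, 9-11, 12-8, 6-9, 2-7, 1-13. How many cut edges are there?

2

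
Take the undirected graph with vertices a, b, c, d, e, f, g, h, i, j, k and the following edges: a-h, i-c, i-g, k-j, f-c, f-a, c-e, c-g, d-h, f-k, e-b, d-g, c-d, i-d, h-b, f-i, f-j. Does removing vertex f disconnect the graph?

Deleting f raises the number of components from 1 to 2, so f is a cut vertex.

Yes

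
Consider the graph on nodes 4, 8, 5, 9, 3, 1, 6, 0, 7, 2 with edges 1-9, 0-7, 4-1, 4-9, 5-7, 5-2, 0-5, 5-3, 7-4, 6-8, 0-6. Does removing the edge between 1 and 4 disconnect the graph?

No

After removing 1-4, the path 1-9-4 still connects them, so the edge is not a bridge.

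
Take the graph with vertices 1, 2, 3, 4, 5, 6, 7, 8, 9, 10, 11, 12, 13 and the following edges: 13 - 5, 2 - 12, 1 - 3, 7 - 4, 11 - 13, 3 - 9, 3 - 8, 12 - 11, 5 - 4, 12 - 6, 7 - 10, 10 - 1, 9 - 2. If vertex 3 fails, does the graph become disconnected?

Yes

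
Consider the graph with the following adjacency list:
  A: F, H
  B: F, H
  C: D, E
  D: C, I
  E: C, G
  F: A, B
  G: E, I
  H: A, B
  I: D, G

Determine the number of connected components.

2

Starting from A we can reach A, B, F, H. That is one component of size 4.
Starting from C we can reach C, D, E, G, I. That is one component of size 5.
Total: 2 components.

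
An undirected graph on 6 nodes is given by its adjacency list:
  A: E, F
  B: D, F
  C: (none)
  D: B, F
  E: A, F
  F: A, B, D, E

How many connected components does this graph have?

2

C is isolated — a component by itself.
Starting from A we can reach A, B, D, E, F. That is one component of size 5.
Total: 2 components.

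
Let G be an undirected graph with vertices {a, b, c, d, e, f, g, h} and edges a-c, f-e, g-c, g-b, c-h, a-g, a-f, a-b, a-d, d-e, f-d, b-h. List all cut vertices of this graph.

a

Removing a increases the component count from 1 to 2, so a is a cut vertex.
By contrast removing f leaves 1 component; it is not a cut vertex. No other vertex is a cut vertex either.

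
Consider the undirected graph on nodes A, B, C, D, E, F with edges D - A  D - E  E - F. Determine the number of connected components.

C is isolated — a component by itself.
B is isolated — a component by itself.
Starting from A we can reach A, D, E, F. That is one component of size 4.
Total: 3 components.

3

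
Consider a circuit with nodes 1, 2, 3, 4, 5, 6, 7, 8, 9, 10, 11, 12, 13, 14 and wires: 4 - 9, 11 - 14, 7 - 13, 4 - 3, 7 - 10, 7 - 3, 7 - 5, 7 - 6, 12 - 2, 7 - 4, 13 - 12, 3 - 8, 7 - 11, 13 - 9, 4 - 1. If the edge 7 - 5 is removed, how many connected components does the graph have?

Before removal there is 1 component.
7 - 5 is a bridge — removing it separates 7's side from 5's side.
After removal: 2 components.

2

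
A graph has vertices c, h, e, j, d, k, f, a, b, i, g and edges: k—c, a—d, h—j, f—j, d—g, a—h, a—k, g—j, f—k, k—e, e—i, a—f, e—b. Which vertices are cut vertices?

e, k

Removing e increases the component count from 1 to 3, so e is a cut vertex.
Removing k increases the component count from 1 to 3, so k is a cut vertex.
By contrast removing f leaves 1 component; it is not a cut vertex. No other vertex is a cut vertex either.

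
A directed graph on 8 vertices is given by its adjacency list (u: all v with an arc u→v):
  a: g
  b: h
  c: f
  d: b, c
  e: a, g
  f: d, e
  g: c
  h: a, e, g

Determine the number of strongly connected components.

{a, b, c, d, e, f, g, h} are all mutually reachable — one SCC of size 8.
That gives 1 strongly connected component.

1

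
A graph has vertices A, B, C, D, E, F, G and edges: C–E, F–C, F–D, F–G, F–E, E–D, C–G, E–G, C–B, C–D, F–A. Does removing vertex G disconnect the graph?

No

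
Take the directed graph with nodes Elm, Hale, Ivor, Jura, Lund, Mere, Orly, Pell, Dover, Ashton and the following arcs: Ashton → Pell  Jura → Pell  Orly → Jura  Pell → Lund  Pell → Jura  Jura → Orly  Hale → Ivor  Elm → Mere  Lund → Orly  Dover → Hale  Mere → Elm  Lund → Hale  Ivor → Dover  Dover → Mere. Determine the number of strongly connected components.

{Jura, Lund, Orly, Pell} are all mutually reachable — one SCC of size 4.
{Hale, Ivor, Dover} are all mutually reachable — one SCC of size 3.
{Elm, Mere} are all mutually reachable — one SCC of size 2.
{Ashton} is an SCC by itself.
That gives 4 strongly connected components.

4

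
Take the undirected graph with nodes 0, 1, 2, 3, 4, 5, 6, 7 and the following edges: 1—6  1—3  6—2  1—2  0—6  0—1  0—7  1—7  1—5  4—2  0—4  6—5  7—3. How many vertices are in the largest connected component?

Starting from 0 we can reach 0, 1, 2, 3, 4, 5, 6, 7. That is one component of size 8.
The largest has 8 vertices.

8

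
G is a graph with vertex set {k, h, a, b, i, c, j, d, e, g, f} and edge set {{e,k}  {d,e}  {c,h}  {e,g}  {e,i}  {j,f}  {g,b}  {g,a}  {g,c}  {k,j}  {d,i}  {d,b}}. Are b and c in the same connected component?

Yes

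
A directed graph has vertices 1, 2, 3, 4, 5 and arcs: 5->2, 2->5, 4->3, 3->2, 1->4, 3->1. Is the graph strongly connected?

There is no directed path from 2 to 1, so the graph is not strongly connected.

No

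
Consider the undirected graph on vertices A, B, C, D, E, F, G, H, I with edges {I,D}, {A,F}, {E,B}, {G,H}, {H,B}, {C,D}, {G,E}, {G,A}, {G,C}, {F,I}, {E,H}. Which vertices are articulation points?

G

Removing G increases the component count from 1 to 2, so G is a cut vertex.
By contrast removing C leaves 1 component; it is not a cut vertex. No other vertex is a cut vertex either.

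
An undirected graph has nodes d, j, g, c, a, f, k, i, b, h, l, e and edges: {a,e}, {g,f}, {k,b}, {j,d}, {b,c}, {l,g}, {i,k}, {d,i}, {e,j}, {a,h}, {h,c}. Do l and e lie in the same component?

The component containing l is {f, g, l}, and e is not in it.

No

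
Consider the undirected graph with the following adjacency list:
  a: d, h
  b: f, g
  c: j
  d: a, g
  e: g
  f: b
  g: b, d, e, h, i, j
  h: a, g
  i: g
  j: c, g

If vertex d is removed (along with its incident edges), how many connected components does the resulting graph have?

1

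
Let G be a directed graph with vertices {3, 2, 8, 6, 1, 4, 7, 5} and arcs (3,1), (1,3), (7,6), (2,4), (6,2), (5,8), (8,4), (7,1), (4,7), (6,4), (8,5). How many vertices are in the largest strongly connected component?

{2, 4, 6, 7} are all mutually reachable — one SCC of size 4.
{1, 3} are all mutually reachable — one SCC of size 2.
{5, 8} are all mutually reachable — one SCC of size 2.
The largest has 4 vertices.

4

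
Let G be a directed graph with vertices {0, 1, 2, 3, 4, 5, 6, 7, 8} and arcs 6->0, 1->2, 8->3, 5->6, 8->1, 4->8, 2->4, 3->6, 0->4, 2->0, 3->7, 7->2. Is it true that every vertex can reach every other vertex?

No

There is no directed path from 4 to 5, so the graph is not strongly connected.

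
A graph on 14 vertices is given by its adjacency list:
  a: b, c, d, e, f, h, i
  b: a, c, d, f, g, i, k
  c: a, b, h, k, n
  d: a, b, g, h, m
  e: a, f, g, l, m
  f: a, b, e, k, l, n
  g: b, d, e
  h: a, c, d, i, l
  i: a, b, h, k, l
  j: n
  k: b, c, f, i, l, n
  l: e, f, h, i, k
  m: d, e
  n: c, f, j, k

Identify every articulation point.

n

Removing n increases the component count from 1 to 2, so n is a cut vertex.
By contrast removing l leaves 1 component; it is not a cut vertex. No other vertex is a cut vertex either.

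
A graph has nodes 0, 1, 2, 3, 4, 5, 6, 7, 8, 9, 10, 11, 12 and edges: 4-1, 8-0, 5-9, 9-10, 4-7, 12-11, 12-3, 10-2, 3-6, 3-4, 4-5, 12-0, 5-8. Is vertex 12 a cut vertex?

Deleting 12 raises the number of components from 1 to 2, so 12 is a cut vertex.

Yes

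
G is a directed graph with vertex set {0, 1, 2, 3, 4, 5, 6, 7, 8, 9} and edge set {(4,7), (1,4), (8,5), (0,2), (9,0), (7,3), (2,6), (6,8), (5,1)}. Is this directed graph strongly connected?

There is no directed path from 2 to 9, so the graph is not strongly connected.

No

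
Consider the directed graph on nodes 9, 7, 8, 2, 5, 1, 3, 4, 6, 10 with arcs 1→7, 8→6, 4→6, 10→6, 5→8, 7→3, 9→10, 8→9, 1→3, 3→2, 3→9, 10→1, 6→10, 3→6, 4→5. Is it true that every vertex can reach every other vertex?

No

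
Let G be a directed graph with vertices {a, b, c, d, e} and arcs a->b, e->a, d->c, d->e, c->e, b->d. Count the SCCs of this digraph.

1

{a, b, c, d, e} are all mutually reachable — one SCC of size 5.
That gives 1 strongly connected component.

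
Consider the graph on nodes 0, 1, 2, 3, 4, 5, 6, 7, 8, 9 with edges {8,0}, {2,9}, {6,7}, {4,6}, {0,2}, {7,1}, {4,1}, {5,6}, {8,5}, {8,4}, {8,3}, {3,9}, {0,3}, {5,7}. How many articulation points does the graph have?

1

Removing 8 increases the component count from 1 to 2, so 8 is a cut vertex.
By contrast removing 6 leaves 1 component; it is not a cut vertex. No other vertex is a cut vertex either.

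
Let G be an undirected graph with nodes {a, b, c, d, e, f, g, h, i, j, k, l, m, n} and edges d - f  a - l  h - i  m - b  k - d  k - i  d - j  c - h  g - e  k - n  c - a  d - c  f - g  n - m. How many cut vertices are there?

Removing a increases the component count from 1 to 2, so a is a cut vertex.
Removing c increases the component count from 1 to 2, so c is a cut vertex.
Removing d increases the component count from 1 to 3, so d is a cut vertex.
Likewise f, g, k, m, n are cut vertices.
By contrast removing b leaves 1 component; it is not a cut vertex. No other vertex is a cut vertex either.

8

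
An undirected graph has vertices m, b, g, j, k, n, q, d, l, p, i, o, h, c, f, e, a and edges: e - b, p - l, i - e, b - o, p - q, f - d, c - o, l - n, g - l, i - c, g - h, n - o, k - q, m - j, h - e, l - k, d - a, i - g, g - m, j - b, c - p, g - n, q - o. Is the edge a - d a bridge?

Yes

Removing a - d leaves no path between a and d: the component count goes from 2 to 3. So it is a bridge.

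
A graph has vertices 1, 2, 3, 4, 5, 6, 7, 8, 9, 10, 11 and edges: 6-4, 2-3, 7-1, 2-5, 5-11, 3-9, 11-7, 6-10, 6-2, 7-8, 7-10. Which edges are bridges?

1-7, 2-3, 3-9, 4-6, 7-8

The edges on the cycle 6-2-5-11-7-10-6 are not bridges since each lies on that cycle.
But removing 9-3 disconnects 9 from 3; removing 8-7 disconnects 8 from 7; removing 2-3 disconnects 2 from 3; removing 6-4 disconnects 6 from 4 — these are bridges.
In total 5 edges are bridges.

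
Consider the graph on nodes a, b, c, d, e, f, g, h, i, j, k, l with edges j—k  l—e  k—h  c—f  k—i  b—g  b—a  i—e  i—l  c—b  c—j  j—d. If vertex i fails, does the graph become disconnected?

Yes

Deleting i raises the number of components from 1 to 2, so i is a cut vertex.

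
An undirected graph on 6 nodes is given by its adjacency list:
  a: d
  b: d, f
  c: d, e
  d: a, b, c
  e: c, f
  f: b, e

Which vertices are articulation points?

d

Removing d increases the component count from 1 to 2, so d is a cut vertex.
By contrast removing c leaves 1 component; it is not a cut vertex. No other vertex is a cut vertex either.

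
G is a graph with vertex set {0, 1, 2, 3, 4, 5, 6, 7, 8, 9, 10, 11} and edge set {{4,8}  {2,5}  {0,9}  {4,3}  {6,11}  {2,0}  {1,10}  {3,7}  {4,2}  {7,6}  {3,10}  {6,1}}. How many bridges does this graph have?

The edges on the cycle 3-7-6-1-10-3 are not bridges since each lies on that cycle.
But removing 2—4 disconnects 2 from 4; removing 11—6 disconnects 11 from 6; removing 5—2 disconnects 5 from 2; removing 8—4 disconnects 8 from 4 — these are bridges.
In total 7 edges are bridges.

7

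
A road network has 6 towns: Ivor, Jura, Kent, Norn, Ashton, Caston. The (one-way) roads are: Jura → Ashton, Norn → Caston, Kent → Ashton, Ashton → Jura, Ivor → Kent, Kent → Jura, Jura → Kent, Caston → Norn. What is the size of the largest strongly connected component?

{Jura, Kent, Ashton} are all mutually reachable — one SCC of size 3.
{Norn, Caston} are all mutually reachable — one SCC of size 2.
{Ivor} is an SCC by itself.
The largest has 3 vertices.

3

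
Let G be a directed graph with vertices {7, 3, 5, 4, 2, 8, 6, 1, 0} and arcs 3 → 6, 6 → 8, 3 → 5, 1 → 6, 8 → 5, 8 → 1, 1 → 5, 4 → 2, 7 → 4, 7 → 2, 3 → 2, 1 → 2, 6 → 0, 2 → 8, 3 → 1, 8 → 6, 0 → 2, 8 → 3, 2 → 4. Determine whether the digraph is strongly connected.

No

There is no directed path from 6 to 7, so the graph is not strongly connected.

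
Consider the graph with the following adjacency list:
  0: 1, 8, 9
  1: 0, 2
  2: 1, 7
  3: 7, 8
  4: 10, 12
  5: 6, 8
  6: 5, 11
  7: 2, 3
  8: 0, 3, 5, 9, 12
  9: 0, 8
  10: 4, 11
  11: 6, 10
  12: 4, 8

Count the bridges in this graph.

0

The edges on the cycle 8-5-6-11-10-4-12-8 are not bridges since each lies on that cycle.
Every edge lies on some cycle, so there are no bridges.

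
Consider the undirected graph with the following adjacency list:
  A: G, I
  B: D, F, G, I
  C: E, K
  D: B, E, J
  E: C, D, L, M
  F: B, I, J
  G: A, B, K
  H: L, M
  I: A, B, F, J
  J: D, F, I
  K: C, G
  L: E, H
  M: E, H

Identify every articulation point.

E

Removing E increases the component count from 1 to 2, so E is a cut vertex.
By contrast removing B leaves 1 component; it is not a cut vertex. No other vertex is a cut vertex either.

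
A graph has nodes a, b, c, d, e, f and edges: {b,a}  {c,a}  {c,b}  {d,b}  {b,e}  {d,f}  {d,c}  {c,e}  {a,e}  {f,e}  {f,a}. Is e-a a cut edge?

After removing e-a, the path e-c-a still connects them, so the edge is not a bridge.

No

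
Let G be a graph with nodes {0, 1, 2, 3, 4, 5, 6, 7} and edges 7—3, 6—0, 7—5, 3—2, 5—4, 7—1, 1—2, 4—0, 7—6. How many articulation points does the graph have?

1

Removing 7 increases the component count from 1 to 2, so 7 is a cut vertex.
By contrast removing 0 leaves 1 component; it is not a cut vertex. No other vertex is a cut vertex either.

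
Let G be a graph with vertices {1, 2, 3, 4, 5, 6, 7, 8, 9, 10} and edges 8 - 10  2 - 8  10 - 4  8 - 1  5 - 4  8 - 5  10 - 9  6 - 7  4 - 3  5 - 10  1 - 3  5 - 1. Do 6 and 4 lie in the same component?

No

The component containing 6 is {6, 7}, and 4 is not in it.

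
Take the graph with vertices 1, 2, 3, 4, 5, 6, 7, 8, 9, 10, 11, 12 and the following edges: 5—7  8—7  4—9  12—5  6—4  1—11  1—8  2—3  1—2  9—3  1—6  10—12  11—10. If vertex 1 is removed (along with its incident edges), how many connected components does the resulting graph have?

With 1 gone, the remaining components are: {2, 3, 4, 6, 9}; {5, 7, 8, 10, 11, 12}.
That is 2 components.

2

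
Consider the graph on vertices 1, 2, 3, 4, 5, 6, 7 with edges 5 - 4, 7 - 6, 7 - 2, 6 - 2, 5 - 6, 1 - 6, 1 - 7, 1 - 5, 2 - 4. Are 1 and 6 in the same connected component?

From 1 we can reach 1, 2, 4, 5, 6, 7, which includes 6.

Yes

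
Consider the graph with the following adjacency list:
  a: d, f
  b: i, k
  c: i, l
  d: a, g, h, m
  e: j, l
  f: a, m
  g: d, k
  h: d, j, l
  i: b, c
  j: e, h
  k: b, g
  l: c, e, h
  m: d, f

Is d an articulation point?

Yes

Deleting d raises the number of components from 1 to 2, so d is a cut vertex.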